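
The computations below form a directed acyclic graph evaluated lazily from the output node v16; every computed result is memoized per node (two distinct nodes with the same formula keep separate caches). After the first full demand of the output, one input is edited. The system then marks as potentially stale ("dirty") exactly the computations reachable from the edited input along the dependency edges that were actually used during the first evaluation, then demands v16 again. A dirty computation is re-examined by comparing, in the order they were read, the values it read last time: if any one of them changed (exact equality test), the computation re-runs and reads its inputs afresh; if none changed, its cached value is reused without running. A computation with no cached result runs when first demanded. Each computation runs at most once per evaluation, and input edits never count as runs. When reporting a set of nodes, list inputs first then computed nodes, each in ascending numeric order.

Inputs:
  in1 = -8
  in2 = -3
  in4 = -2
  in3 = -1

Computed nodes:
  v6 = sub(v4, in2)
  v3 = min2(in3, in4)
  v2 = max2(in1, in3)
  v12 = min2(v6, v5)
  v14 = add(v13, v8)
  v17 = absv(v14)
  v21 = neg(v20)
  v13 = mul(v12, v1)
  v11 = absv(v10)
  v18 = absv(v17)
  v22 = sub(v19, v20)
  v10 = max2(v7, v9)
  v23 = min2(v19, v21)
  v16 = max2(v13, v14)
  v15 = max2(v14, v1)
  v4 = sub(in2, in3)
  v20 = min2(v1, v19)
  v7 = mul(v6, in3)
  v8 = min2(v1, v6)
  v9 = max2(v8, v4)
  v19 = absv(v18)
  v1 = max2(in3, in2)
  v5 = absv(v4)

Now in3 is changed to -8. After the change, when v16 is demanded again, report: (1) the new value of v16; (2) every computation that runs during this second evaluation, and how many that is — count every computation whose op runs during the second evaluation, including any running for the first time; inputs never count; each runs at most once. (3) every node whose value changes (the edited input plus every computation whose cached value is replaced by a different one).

Demanding v16 again yields -15.
9 computations run: v1, v4, v5, v6, v8, v12, v13, v14, v16.
The nodes whose values change: in3, v1, v4, v5, v6, v8, v12, v13, v14, v16.

First demand of the output computes:
  v1 = max2(-1, -3) = -1
  v4 = sub(-3, -1) = -2
  v5 = absv(-2) = 2
  v6 = sub(-2, -3) = 1
  v8 = min2(-1, 1) = -1
  v12 = min2(1, 2) = 1
  v13 = mul(1, -1) = -1
  v14 = add(-1, -1) = -2
  v16 = max2(-1, -2) = -1

After the edit, cleaning proceeds:
  v1: a read changed (in3 -1->-8) — executes, giving -3.
  v4: a read changed (in3 -1->-8) — executes, giving 5.
  v5: a read changed (v4 -2->5) — executes, giving 5.
  v6: a read changed (v4 -2->5) — executes, giving 8.
  v8: a read changed (v1 -1->-3; v6 1->8) — executes, giving -3.
  v12: a read changed (v6 1->8; v5 2->5) — executes, giving 5.
  v13: a read changed (v12 1->5; v1 -1->-3) — executes, giving -15.
  v14: a read changed (v13 -1->-15; v8 -1->-3) — executes, giving -18.
  v16: a read changed (v13 -1->-15; v14 -2->-18) — executes, giving -15.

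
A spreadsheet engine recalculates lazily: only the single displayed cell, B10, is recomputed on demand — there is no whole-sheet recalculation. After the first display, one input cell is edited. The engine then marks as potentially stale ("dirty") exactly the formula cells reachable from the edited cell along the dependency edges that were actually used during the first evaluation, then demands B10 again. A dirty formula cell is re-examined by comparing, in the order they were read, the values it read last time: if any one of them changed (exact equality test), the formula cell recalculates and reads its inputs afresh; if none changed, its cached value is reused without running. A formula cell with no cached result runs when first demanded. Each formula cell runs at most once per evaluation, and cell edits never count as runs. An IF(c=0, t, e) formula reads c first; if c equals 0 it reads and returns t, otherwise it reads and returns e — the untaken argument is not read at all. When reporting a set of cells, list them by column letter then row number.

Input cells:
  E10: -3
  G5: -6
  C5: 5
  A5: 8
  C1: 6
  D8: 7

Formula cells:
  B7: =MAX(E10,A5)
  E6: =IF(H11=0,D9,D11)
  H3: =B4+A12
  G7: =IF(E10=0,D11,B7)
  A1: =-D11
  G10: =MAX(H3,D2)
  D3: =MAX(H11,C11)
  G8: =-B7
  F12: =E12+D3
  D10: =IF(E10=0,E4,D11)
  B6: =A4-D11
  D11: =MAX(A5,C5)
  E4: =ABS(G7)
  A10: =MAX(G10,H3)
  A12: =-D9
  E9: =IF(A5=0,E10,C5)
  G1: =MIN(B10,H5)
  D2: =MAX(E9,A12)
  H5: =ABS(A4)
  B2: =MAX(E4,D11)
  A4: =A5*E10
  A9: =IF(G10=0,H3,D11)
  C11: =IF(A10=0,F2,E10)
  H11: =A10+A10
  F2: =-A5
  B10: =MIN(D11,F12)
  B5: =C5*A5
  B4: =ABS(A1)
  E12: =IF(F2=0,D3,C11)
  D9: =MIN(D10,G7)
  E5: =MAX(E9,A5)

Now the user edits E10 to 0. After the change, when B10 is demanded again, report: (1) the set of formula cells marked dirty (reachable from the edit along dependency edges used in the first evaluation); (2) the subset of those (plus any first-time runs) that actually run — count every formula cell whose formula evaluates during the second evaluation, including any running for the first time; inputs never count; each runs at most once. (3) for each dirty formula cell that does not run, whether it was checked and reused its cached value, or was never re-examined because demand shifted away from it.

First evaluation (everything demanded from the output):
  B7 = MAX(-3, 8) = 8
  D11 = MAX(8, 5) = 8
  A1 = -(8) = -8
  B4 = ABS(-8) = 8
  D10 = IF(E10=0: E10=-3 -> else branch D11) = 8
  E9 = IF(A5=0: A5=8 -> else branch C5) = 5
  F2 = -(8) = -8
  G7 = IF(E10=0: E10=-3 -> else branch B7) = 8
  D9 = MIN(8, 8) = 8
  A12 = -(8) = -8
  D2 = MAX(5, -8) = 5
  H3 = 8 + -8 = 0
  G10 = MAX(0, 5) = 5
  A10 = MAX(5, 0) = 5
  C11 = IF(A10=0: A10=5 -> else branch E10) = -3
  H11 = 5 + 5 = 10
  D3 = MAX(10, -3) = 10
  E12 = IF(F2=0: F2=-8 -> else branch C11) = -3
  F12 = -3 + 10 = 7
  B10 = MIN(8, 7) = 7

Propagation after the edit:
  B7: marked dirty but never re-examined — demand shifted away from it.
  G7: runs — E10 -3->0; result 8 (same value as before).
  E4: demanded for the first time — runs, produces 8.
  D10: runs — E10 -3->0; result 8 (same value as before).
  D9: checked — values it read are unchanged (D10 unchanged, G7 unchanged); reused cached 8 without running.
  A12: checked — values it read are unchanged (D9 unchanged); reused cached -8 without running.
  D2: checked — values it read are unchanged (E9 unchanged, A12 unchanged); reused cached 5 without running.
  H3: checked — values it read are unchanged (B4 unchanged, A12 unchanged); reused cached 0 without running.
  G10: checked — values it read are unchanged (H3 unchanged, D2 unchanged); reused cached 5 without running.
  A10: checked — values it read are unchanged (G10 unchanged, H3 unchanged); reused cached 5 without running.
  C11: runs — E10 -3->0; result 0.
  H11: checked — values it read are unchanged (A10 unchanged, A10 unchanged); reused cached 10 without running.
  D3: runs — C11 -3->0; result 10 (same value as before).
  E12: runs — C11 -3->0; result 0.
  F12: runs — E12 -3->0; result 10.
  B10: runs — F12 7->10; result 8.

Key observation: a condition flipped, so demand moved to the other branch — B7 is never re-examined.

Marked dirty: A10, A12, B7, B10, C11, D2, D3, D9, D10, E12, F12, G7, G10, H3, H11.
Formula cells that run: B10, C11, D3, D10, E4, E12, F12, G7 — 8 in total.
Checked but reused from cache: A10, A12, D2, D9, G10, H3, H11.
Never re-examined (demand shifted away): B7.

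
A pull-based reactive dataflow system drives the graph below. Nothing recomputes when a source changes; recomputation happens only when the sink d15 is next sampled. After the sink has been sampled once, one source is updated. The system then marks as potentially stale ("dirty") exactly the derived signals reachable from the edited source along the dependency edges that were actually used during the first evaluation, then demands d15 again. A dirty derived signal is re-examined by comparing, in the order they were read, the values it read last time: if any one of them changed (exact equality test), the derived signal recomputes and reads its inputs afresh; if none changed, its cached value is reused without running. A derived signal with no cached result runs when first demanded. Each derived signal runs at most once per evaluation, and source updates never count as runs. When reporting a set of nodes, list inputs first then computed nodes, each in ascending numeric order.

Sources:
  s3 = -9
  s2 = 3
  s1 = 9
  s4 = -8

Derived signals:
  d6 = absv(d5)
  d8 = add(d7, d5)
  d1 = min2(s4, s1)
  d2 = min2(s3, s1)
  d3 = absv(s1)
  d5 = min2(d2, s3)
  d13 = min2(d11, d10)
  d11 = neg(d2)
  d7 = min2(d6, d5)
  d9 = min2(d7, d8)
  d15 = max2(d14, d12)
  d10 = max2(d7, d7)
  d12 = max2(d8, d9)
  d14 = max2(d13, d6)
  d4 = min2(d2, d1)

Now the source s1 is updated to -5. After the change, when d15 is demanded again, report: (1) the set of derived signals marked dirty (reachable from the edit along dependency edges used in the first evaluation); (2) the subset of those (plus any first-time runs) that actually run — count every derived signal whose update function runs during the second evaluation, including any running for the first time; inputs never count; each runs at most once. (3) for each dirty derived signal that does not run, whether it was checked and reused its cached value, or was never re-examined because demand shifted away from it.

Marked dirty: d2, d5, d6, d7, d8, d9, d10, d11, d12, d13, d14, d15.
Derived signals that run: d2 — 1 in total.
Checked but reused from cache: d5, d6, d7, d8, d9, d10, d11, d12, d13, d14, d15.
Key observation: the change is absorbed at d2 — it re-runs but produces the same value, and the output's value is unchanged.

First evaluation (everything demanded from the output):
  d2 = min2(-9, 9) = -9
  d5 = min2(-9, -9) = -9
  d6 = absv(-9) = 9
  d7 = min2(9, -9) = -9
  d8 = add(-9, -9) = -18
  d9 = min2(-9, -18) = -18
  d10 = max2(-9, -9) = -9
  d11 = neg(-9) = 9
  d12 = max2(-18, -18) = -18
  d13 = min2(9, -9) = -9
  d14 = max2(-9, 9) = 9
  d15 = max2(9, -18) = 9

Propagation after the edit:
  d2: runs — s1 9->-5; result -9 (same value as before).
  d5: checked — values it read are unchanged (d2 unchanged, s3 unchanged); reused cached -9 without running.
  d6: checked — values it read are unchanged (d5 unchanged); reused cached 9 without running.
  d7: checked — values it read are unchanged (d6 unchanged, d5 unchanged); reused cached -9 without running.
  d8: checked — values it read are unchanged (d7 unchanged, d5 unchanged); reused cached -18 without running.
  d9: checked — values it read are unchanged (d7 unchanged, d8 unchanged); reused cached -18 without running.
  d10: checked — values it read are unchanged (d7 unchanged, d7 unchanged); reused cached -9 without running.
  d11: checked — values it read are unchanged (d2 unchanged); reused cached 9 without running.
  d12: checked — values it read are unchanged (d8 unchanged, d9 unchanged); reused cached -18 without running.
  d13: checked — values it read are unchanged (d11 unchanged, d10 unchanged); reused cached -9 without running.
  d14: checked — values it read are unchanged (d13 unchanged, d6 unchanged); reused cached 9 without running.
  d15: checked — values it read are unchanged (d14 unchanged, d12 unchanged); reused cached 9 without running.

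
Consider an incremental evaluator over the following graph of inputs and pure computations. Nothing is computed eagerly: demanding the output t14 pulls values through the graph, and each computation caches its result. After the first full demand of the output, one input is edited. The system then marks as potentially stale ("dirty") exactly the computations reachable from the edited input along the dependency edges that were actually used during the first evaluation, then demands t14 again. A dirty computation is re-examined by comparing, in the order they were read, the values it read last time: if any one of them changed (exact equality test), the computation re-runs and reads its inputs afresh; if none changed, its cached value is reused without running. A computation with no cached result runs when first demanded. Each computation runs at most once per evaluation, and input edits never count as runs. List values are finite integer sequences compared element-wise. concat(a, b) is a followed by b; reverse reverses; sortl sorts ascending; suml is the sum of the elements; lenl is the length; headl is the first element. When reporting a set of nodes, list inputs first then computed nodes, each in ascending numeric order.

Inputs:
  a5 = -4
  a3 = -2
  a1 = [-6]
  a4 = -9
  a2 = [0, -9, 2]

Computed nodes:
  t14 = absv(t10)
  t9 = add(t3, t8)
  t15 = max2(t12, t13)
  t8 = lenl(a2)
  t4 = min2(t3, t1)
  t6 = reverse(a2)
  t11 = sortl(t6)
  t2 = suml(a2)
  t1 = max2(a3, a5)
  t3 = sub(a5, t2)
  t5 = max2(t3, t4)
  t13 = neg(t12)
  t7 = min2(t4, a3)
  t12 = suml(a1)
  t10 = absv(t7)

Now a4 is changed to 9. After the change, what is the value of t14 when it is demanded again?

t14 now evaluates to 2.
The important point: nothing the output needs ever reads a4, so the edit is invisible to it.

Initial pass — values computed on the first demand:
  t1 = max2(-2, -4) = -2
  t2 = suml([0, -9, 2]) = -7
  t3 = sub(-4, -7) = 3
  t4 = min2(3, -2) = -2
  t7 = min2(-2, -2) = -2
  t10 = absv(-2) = 2
  t14 = absv(2) = 2

Second demand — change propagation:
  no demanded computation ever read a4, so the edit dirties nothing and nothing runs.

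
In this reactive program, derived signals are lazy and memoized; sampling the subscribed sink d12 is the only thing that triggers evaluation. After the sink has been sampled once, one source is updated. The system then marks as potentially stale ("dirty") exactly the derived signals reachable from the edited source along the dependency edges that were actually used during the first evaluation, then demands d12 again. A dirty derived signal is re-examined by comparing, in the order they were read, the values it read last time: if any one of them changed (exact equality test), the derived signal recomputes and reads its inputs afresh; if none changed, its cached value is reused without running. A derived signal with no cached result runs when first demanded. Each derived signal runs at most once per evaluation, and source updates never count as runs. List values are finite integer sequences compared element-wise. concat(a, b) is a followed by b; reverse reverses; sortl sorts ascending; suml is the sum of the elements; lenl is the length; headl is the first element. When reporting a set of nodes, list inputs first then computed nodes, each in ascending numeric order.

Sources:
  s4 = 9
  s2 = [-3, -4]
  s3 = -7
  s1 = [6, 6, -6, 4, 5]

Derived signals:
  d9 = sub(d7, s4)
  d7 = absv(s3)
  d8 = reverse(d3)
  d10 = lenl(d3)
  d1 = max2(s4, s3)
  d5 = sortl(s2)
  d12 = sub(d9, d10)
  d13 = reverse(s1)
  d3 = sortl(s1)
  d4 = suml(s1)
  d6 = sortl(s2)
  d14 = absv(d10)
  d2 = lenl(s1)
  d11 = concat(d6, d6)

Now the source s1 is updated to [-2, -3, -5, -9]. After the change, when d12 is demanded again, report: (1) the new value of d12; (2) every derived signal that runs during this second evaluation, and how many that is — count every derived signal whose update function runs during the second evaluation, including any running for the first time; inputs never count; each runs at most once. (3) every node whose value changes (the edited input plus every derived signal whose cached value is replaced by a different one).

First demand of the output computes:
  d3 = sortl([6, 6, -6, 4, 5]) = [-6, 4, 5, 6, 6]
  d7 = absv(-7) = 7
  d9 = sub(7, 9) = -2
  d10 = lenl([-6, 4, 5, 6, 6]) = 5
  d12 = sub(-2, 5) = -7

After the edit, cleaning proceeds:
  d3: a read changed (s1 [6, 6, -6, 4, 5]->[-2, -3, -5, -9]) — executes, giving [-9, -5, -3, -2].
  d10: a read changed (d3 [-6, 4, 5, 6, 6]->[-9, -5, -3, -2]) — executes, giving 4.
  d12: a read changed (d10 5->4) — executes, giving -6.

Demanding d12 again yields -6.
3 derived signals run: d3, d10, d12.
The nodes whose values change: s1, d3, d10, d12.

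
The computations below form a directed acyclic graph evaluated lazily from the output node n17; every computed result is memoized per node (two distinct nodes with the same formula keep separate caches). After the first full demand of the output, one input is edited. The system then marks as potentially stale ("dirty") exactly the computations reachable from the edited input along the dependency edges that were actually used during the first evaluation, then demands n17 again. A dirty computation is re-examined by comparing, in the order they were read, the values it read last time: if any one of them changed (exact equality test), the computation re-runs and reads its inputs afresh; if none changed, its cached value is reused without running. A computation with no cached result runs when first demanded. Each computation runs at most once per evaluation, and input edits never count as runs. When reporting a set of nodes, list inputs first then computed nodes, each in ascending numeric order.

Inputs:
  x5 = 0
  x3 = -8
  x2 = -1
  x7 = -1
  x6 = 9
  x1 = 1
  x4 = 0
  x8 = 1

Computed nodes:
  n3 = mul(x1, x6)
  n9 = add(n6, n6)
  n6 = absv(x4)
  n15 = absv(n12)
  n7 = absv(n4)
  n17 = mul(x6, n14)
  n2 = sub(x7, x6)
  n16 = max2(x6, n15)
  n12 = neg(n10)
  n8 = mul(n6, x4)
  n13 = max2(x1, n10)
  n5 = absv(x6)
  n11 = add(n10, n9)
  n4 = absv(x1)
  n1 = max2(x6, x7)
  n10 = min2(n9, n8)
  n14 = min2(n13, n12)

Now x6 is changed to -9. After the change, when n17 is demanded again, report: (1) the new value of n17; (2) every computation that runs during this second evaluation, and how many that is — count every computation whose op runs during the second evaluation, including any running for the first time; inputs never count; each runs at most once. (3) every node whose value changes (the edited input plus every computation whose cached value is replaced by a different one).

First demand of the output computes:
  n6 = absv(0) = 0
  n8 = mul(0, 0) = 0
  n9 = add(0, 0) = 0
  n10 = min2(0, 0) = 0
  n12 = neg(0) = 0
  n13 = max2(1, 0) = 1
  n14 = min2(1, 0) = 0
  n17 = mul(9, 0) = 0

After the edit, cleaning proceeds:
  n17: a read changed (x6 9->-9) — executes, giving 0 — identical to its old value.

Demanding n17 again yields 0.
1 computations run: n17.
The nodes whose values change: x6.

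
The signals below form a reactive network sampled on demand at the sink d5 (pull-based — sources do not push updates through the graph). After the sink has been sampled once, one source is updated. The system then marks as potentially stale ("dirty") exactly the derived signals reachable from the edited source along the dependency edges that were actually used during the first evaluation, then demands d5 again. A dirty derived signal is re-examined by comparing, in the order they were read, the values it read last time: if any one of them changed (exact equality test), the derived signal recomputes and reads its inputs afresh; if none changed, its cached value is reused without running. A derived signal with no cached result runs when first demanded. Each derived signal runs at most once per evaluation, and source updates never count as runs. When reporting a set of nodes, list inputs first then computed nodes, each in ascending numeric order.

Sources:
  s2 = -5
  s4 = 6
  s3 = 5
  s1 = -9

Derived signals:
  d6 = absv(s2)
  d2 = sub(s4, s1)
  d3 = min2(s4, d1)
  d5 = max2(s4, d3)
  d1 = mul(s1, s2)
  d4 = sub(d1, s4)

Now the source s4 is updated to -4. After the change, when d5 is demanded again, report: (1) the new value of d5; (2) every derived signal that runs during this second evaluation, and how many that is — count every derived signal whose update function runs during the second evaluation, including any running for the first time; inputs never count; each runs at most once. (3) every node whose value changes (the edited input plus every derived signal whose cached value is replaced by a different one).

Initial pass — values computed on the first demand:
  d1 = mul(-9, -5) = 45
  d3 = min2(6, 45) = 6
  d5 = max2(6, 6) = 6

Second demand — change propagation:
  d3: re-runs because s4 6->-4; new result -4.
  d5: re-runs because s4 6->-4; d3 6->-4; new result -4.

d5 now evaluates to -4.
Run set: d3, d5 (2 run).
Changed values: s4, d3, d5.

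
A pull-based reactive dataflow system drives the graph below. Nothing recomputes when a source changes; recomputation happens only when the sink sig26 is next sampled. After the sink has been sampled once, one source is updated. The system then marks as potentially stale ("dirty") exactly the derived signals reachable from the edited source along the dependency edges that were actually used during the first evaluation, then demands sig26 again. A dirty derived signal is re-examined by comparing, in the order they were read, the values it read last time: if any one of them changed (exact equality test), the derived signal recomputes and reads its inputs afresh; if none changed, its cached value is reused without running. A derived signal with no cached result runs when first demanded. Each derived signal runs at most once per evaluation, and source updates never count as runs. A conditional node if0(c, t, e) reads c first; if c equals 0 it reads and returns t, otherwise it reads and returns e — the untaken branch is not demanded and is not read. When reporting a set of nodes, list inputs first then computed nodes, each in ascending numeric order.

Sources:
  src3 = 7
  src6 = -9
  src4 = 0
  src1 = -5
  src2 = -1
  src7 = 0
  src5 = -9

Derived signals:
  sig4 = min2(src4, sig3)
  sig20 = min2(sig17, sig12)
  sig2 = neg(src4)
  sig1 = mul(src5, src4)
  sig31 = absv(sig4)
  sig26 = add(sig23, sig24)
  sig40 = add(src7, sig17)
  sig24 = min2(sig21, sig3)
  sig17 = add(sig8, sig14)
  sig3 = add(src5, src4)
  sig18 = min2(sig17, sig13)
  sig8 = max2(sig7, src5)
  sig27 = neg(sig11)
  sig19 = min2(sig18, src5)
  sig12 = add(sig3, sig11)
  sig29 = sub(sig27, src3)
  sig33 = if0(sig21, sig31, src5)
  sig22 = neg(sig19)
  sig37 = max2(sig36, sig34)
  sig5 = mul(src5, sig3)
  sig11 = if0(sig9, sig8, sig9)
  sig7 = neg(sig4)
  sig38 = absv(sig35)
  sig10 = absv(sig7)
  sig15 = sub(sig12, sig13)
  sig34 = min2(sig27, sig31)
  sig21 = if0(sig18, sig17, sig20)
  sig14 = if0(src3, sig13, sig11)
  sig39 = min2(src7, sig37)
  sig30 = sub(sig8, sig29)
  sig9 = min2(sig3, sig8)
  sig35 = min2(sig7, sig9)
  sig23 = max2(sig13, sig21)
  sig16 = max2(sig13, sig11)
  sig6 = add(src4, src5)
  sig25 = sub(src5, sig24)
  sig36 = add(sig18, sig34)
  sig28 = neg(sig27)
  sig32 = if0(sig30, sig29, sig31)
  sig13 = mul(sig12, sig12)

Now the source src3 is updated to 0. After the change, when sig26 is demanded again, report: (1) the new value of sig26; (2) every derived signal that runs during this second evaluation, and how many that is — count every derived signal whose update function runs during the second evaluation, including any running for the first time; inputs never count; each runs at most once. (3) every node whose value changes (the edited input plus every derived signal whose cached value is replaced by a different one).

New value of sig26: 306.
Derived signals that run: sig14, sig17, sig18, sig20, sig21, sig23, sig24, sig26 — 8 in total.
Values that change: src3, sig14, sig17, sig18, sig21, sig24, sig26.
Key observation: a condition flipped, so demand reaches new nodes — sig20 runs for the first time.

First evaluation (everything demanded from the output):
  sig3 = add(-9, 0) = -9
  sig4 = min2(0, -9) = -9
  sig7 = neg(-9) = 9
  sig8 = max2(9, -9) = 9
  sig9 = min2(-9, 9) = -9
  sig11 = if0(sig9=-9 -> else branch sig9) = -9
  sig12 = add(-9, -9) = -18
  sig13 = mul(-18, -18) = 324
  sig14 = if0(src3=7 -> else branch sig11) = -9
  sig17 = add(9, -9) = 0
  sig18 = min2(0, 324) = 0
  sig21 = if0(sig18=0 -> then branch sig17) = 0
  sig23 = max2(324, 0) = 324
  sig24 = min2(0, -9) = -9
  sig26 = add(324, -9) = 315

Propagation after the edit:
  sig14: runs — src3 7->0; result 324.
  sig17: runs — sig14 -9->324; result 333.
  sig18: runs — sig17 0->333; result 324.
  sig20: demanded for the first time — runs, produces -18.
  sig21: runs — sig18 0->324; sig17 0->333; result -18.
  sig23: runs — sig21 0->-18; result 324 (same value as before).
  sig24: runs — sig21 0->-18; result -18.
  sig26: runs — sig24 -9->-18; result 306.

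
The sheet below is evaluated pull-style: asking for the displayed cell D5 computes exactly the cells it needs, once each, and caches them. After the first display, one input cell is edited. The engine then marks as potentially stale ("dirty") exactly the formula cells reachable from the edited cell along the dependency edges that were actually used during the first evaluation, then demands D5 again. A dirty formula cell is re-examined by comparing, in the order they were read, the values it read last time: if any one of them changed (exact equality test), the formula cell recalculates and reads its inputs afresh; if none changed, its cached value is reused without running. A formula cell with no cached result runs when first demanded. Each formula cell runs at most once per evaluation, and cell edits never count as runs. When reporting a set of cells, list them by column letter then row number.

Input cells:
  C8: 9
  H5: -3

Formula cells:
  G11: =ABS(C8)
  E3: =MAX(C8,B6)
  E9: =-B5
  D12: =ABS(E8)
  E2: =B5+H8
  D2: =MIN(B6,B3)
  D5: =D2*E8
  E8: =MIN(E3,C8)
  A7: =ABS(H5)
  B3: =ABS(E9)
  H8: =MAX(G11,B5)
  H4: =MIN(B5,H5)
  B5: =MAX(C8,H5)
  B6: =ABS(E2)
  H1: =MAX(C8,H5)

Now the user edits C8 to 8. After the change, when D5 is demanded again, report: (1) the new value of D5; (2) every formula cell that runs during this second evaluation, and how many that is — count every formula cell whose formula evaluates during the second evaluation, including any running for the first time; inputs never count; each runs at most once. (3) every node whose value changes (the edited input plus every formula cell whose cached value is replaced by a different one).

Demanding D5 again yields 64.
11 formula cells run: B3, B5, B6, D2, D5, E2, E3, E8, E9, G11, H8.
The nodes whose values change: B3, B5, B6, C8, D2, D5, E2, E3, E8, E9, G11, H8.

First demand of the output computes:
  B5 = MAX(9, -3) = 9
  E9 = -(9) = -9
  B3 = ABS(-9) = 9
  G11 = ABS(9) = 9
  H8 = MAX(9, 9) = 9
  E2 = 9 + 9 = 18
  B6 = ABS(18) = 18
  D2 = MIN(18, 9) = 9
  E3 = MAX(9, 18) = 18
  E8 = MIN(18, 9) = 9
  D5 = 9 * 9 = 81

After the edit, cleaning proceeds:
  B5: a read changed (C8 9->8) — executes, giving 8.
  E9: a read changed (B5 9->8) — executes, giving -8.
  B3: a read changed (E9 -9->-8) — executes, giving 8.
  G11: a read changed (C8 9->8) — executes, giving 8.
  H8: a read changed (G11 9->8; B5 9->8) — executes, giving 8.
  E2: a read changed (B5 9->8; H8 9->8) — executes, giving 16.
  B6: a read changed (E2 18->16) — executes, giving 16.
  D2: a read changed (B6 18->16; B3 9->8) — executes, giving 8.
  E3: a read changed (C8 9->8; B6 18->16) — executes, giving 16.
  E8: a read changed (E3 18->16; C8 9->8) — executes, giving 8.
  D5: a read changed (D2 9->8; E8 9->8) — executes, giving 64.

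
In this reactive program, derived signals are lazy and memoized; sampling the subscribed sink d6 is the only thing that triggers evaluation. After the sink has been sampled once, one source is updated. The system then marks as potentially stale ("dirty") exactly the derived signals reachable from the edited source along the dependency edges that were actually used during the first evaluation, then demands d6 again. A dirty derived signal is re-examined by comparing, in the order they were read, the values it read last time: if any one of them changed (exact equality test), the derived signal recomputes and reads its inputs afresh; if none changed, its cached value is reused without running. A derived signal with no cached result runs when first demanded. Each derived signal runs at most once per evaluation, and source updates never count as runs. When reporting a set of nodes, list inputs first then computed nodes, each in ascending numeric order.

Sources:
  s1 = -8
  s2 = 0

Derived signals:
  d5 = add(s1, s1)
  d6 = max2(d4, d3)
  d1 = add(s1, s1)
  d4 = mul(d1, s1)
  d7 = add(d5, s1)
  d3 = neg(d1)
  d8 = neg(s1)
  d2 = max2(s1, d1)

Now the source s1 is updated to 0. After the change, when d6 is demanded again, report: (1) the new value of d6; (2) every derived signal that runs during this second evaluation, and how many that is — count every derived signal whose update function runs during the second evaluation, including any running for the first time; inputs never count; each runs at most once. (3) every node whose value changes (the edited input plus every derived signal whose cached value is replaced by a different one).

Demanding d6 again yields 0.
4 derived signals run: d1, d3, d4, d6.
The nodes whose values change: s1, d1, d3, d4, d6.

First demand of the output computes:
  d1 = add(-8, -8) = -16
  d3 = neg(-16) = 16
  d4 = mul(-16, -8) = 128
  d6 = max2(128, 16) = 128

After the edit, cleaning proceeds:
  d1: a read changed (s1 -8->0; s1 -8->0) — executes, giving 0.
  d3: a read changed (d1 -16->0) — executes, giving 0.
  d4: a read changed (d1 -16->0; s1 -8->0) — executes, giving 0.
  d6: a read changed (d4 128->0; d3 16->0) — executes, giving 0.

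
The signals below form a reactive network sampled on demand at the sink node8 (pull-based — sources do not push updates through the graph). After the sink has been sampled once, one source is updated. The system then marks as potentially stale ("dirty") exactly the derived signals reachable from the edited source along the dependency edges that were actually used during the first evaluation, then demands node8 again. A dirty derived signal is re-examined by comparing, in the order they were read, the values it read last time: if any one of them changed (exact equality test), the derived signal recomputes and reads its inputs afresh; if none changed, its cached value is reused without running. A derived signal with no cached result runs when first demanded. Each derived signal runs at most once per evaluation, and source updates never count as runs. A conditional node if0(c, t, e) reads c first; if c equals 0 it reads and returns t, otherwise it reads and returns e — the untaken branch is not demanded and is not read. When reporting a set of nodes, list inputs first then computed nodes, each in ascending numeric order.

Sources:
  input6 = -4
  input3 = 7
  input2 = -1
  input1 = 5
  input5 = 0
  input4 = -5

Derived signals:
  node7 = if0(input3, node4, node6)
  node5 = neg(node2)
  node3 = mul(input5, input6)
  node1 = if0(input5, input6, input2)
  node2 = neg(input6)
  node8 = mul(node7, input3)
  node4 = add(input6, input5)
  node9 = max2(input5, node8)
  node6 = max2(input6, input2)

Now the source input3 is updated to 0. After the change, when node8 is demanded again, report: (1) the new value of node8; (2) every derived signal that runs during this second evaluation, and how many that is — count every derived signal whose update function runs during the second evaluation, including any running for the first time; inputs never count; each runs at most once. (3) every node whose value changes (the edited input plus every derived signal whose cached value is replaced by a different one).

node8 now evaluates to 0.
Run set: node4, node7, node8 (3 run).
Changed values: input3, node7, node8.
The important point: the flipped condition pulls in fresh nodes; node4 runs for the first time.

Initial pass — values computed on the first demand:
  node6 = max2(-4, -1) = -1
  node7 = if0(input3=7 -> else branch node6) = -1
  node8 = mul(-1, 7) = -7

Second demand — change propagation:
  node4: newly demanded (no cache) — executes and yields -4.
  node7: re-runs because input3 7->0; new result -4.
  node8: re-runs because node7 -1->-4; input3 7->0; new result 0.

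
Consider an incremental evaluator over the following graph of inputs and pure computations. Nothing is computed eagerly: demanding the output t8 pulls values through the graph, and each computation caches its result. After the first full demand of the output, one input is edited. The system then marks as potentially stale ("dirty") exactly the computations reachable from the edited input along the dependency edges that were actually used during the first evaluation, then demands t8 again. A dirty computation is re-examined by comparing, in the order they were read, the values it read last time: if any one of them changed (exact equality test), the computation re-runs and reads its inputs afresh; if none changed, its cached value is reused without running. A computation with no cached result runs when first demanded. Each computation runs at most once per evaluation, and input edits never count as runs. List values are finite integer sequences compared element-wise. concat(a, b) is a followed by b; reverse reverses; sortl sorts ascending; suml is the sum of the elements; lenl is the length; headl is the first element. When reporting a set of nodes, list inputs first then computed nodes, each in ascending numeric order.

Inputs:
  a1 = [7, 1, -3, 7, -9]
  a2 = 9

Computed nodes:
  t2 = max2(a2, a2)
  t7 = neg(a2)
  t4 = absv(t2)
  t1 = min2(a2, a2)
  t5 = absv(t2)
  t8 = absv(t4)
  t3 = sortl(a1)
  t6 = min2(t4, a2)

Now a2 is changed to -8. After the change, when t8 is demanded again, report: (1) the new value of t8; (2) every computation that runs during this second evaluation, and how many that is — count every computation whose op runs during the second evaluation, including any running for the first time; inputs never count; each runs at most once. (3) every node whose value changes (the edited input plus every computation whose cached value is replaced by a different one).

t8 now evaluates to 8.
Run set: t2, t4, t8 (3 run).
Changed values: a2, t2, t4, t8.

Initial pass — values computed on the first demand:
  t2 = max2(9, 9) = 9
  t4 = absv(9) = 9
  t8 = absv(9) = 9

Second demand — change propagation:
  t2: re-runs because a2 9->-8; a2 9->-8; new result -8.
  t4: re-runs because t2 9->-8; new result 8.
  t8: re-runs because t4 9->8; new result 8.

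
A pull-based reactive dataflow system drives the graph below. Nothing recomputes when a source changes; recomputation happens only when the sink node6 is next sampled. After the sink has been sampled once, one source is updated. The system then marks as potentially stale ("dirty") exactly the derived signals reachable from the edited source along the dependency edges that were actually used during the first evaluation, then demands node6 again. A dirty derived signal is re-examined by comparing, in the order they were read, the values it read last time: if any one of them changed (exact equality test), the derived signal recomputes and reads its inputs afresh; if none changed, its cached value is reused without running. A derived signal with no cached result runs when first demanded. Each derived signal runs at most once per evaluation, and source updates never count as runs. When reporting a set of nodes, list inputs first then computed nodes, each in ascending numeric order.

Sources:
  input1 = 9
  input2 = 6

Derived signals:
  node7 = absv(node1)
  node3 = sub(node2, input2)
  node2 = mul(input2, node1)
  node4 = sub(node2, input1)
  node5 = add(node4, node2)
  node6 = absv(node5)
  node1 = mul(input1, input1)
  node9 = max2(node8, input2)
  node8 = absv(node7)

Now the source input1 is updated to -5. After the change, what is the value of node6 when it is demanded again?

New value of node6: 305.

First evaluation (everything demanded from the output):
  node1 = mul(9, 9) = 81
  node2 = mul(6, 81) = 486
  node4 = sub(486, 9) = 477
  node5 = add(477, 486) = 963
  node6 = absv(963) = 963

Propagation after the edit:
  node1: runs — input1 9->-5; input1 9->-5; result 25.
  node2: runs — node1 81->25; result 150.
  node4: runs — node2 486->150; input1 9->-5; result 155.
  node5: runs — node4 477->155; node2 486->150; result 305.
  node6: runs — node5 963->305; result 305.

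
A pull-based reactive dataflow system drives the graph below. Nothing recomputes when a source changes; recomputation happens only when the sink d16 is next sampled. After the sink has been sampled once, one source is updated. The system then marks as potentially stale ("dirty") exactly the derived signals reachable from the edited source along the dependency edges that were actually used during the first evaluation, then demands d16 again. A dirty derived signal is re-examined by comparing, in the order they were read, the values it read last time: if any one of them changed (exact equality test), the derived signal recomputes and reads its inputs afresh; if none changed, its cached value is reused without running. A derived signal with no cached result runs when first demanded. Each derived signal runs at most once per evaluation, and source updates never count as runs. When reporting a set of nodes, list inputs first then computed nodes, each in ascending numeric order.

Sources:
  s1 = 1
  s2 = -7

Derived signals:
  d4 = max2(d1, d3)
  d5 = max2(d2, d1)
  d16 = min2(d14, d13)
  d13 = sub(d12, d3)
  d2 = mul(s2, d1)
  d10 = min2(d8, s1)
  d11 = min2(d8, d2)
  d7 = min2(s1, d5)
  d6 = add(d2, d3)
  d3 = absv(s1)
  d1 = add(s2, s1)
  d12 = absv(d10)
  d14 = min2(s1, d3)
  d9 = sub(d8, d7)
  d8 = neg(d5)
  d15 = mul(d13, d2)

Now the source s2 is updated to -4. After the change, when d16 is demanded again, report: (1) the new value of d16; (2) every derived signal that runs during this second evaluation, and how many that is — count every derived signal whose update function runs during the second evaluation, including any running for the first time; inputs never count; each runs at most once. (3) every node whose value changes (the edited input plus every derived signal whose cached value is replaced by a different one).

First evaluation (everything demanded from the output):
  d1 = add(-7, 1) = -6
  d2 = mul(-7, -6) = 42
  d3 = absv(1) = 1
  d5 = max2(42, -6) = 42
  d8 = neg(42) = -42
  d10 = min2(-42, 1) = -42
  d12 = absv(-42) = 42
  d13 = sub(42, 1) = 41
  d14 = min2(1, 1) = 1
  d16 = min2(1, 41) = 1

Propagation after the edit:
  d1: runs — s2 -7->-4; result -3.
  d2: runs — s2 -7->-4; d1 -6->-3; result 12.
  d5: runs — d2 42->12; d1 -6->-3; result 12.
  d8: runs — d5 42->12; result -12.
  d10: runs — d8 -42->-12; result -12.
  d12: runs — d10 -42->-12; result 12.
  d13: runs — d12 42->12; result 11.
  d16: runs — d13 41->11; result 1 (same value as before).

New value of d16: 1.
Derived signals that run: d1, d2, d5, d8, d10, d12, d13, d16 — 8 in total.
Values that change: s2, d1, d2, d5, d8, d10, d12, d13.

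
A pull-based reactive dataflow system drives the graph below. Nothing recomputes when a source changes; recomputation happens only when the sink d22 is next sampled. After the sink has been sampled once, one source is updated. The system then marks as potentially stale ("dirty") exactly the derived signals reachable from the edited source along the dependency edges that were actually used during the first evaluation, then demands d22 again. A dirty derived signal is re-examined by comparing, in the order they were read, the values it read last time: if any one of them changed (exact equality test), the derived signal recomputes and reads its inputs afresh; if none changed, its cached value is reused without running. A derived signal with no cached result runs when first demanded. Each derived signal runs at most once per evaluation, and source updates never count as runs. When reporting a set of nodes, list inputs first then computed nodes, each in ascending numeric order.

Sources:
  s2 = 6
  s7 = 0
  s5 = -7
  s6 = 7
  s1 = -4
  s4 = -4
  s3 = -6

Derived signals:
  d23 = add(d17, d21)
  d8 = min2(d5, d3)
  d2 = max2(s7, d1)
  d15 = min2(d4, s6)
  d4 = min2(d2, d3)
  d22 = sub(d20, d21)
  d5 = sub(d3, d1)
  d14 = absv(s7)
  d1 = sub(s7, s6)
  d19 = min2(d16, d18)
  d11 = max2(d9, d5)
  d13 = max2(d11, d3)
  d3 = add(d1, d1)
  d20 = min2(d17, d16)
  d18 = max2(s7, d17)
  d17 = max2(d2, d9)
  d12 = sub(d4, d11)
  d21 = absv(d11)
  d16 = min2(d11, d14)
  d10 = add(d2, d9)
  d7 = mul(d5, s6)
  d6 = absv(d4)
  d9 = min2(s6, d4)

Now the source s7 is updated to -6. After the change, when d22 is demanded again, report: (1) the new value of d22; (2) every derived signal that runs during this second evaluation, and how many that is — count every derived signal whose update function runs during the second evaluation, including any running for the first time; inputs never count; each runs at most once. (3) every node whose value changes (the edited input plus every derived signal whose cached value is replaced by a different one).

New value of d22: -26.
Derived signals that run: d1, d2, d3, d4, d5, d9, d11, d14, d16, d17, d20, d21, d22 — 13 in total.
Values that change: s7, d1, d2, d3, d4, d5, d9, d11, d14, d16, d17, d20, d21, d22.

First evaluation (everything demanded from the output):
  d1 = sub(0, 7) = -7
  d2 = max2(0, -7) = 0
  d3 = add(-7, -7) = -14
  d4 = min2(0, -14) = -14
  d5 = sub(-14, -7) = -7
  d9 = min2(7, -14) = -14
  d11 = max2(-14, -7) = -7
  d14 = absv(0) = 0
  d16 = min2(-7, 0) = -7
  d17 = max2(0, -14) = 0
  d20 = min2(0, -7) = -7
  d21 = absv(-7) = 7
  d22 = sub(-7, 7) = -14

Propagation after the edit:
  d1: runs — s7 0->-6; result -13.
  d2: runs — s7 0->-6; d1 -7->-13; result -6.
  d3: runs — d1 -7->-13; d1 -7->-13; result -26.
  d4: runs — d2 0->-6; d3 -14->-26; result -26.
  d5: runs — d3 -14->-26; d1 -7->-13; result -13.
  d9: runs — d4 -14->-26; result -26.
  d11: runs — d9 -14->-26; d5 -7->-13; result -13.
  d14: runs — s7 0->-6; result 6.
  d16: runs — d11 -7->-13; d14 0->6; result -13.
  d17: runs — d2 0->-6; d9 -14->-26; result -6.
  d20: runs — d17 0->-6; d16 -7->-13; result -13.
  d21: runs — d11 -7->-13; result 13.
  d22: runs — d20 -7->-13; d21 7->13; result -26.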